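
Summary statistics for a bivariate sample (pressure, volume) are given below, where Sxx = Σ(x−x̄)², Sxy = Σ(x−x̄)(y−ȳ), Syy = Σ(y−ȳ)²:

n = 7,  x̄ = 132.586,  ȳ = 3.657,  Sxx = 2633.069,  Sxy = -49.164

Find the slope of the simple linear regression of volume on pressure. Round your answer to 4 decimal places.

-0.0187

b = Sxy/Sxx = -49.164/2633.069 = -0.018672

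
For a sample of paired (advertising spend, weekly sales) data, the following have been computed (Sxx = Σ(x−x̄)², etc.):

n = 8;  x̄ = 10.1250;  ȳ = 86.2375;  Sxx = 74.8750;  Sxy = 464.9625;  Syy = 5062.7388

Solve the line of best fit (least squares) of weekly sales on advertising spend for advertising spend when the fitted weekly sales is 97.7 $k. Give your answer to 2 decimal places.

b = Sxy/Sxx = 464.9625/74.875 = 6.209850
a = ȳ − b·x̄ = 86.2375 − 6.209850·10.125 = 23.362771
Set a + b·x = 97.7: x = (97.7 − 23.362771) / 6.209850 = 11.970858

11.97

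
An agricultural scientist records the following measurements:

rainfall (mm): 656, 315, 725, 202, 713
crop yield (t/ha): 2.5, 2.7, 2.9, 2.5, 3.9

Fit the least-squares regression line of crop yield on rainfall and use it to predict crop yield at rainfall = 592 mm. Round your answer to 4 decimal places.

2.9889

n = 5, Σx = 2611, Σy = 14.5, Σxy = 7878.7, Σx² = 1604359
Sxx = Σx² − (Σx)²/n = 1604359 − 1363464.2 = 240894.8
Sxy = Σxy − (Σx)(Σy)/n = 7878.7 − 7571.9 = 306.8
b = Sxy/Sxx = 306.8/240894.8 = 0.001274
a = ȳ − b·x̄ = 2.9 − 0.001274·522.2 = 2.234934
ŷ(592) = a + b·592 = 2.234934 + 0.001274·592 = 2.988896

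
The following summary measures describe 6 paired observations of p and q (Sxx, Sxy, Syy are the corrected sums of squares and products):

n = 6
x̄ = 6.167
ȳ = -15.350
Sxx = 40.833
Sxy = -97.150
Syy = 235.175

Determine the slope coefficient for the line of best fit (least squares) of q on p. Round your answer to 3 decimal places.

b = Sxy/Sxx = -97.15/40.833 = -2.379203

-2.379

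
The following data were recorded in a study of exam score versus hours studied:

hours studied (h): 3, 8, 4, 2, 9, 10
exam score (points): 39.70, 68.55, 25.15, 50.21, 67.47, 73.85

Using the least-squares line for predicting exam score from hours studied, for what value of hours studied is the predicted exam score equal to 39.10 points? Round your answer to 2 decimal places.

2.70

n = 6, Σx = 36, Σy = 324.93, Σxy = 2214.25, Σx² = 274
Sxx = Σx² − (Σx)²/n = 274 − 216 = 58
Sxy = Σxy − (Σx)(Σy)/n = 2214.25 − 1949.58 = 264.67
b = Sxy/Sxx = 264.67/58 = 4.563276
a = ȳ − b·x̄ = 54.155 − 4.563276·6 = 26.775345
Set a + b·x = 39.10: x = (39.10 − 26.775345) / 4.563276 = 2.700835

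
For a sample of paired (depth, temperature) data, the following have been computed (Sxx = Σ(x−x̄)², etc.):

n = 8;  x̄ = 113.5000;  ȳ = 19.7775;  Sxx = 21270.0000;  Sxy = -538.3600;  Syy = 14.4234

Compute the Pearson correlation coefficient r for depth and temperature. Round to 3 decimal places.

-0.972

r = Sxy/√(Sxx·Syy) = -538.36/√(306785.718) = -538.36/553.882404 = -0.971975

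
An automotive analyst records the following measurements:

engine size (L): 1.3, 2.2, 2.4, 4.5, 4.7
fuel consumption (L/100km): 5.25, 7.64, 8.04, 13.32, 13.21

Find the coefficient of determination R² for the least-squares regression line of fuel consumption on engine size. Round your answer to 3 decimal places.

n = 5, Σx = 15.1, Σy = 47.46, Σxy = 164.956, Σx² = 54.63, Σy² = 502.5002
Sxx = Σx² − (Σx)²/n = 54.63 − 45.602 = 9.028
Sxy = Σxy − (Σx)(Σy)/n = 164.956 − 143.3292 = 21.6268
Syy = Σy² − (Σy)²/n = 502.5002 − 450.49032 = 52.00988
R² = Sxy²/(Sxx·Syy) = (21.6268)²/(9.028·52.00988) = 0.996110

0.996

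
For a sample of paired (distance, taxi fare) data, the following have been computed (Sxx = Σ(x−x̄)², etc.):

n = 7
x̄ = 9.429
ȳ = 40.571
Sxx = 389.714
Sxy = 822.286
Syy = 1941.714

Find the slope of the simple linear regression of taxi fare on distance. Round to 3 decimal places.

2.110

b = Sxy/Sxx = 822.286/389.714 = 2.109973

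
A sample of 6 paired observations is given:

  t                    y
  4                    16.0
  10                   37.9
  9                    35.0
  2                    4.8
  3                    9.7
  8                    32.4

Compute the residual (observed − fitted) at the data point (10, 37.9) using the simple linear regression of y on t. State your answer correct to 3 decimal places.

n = 6, Σx = 36, Σy = 135.8, Σxy = 1055.9, Σx² = 274
Sxx = Σx² − (Σx)²/n = 274 − 216 = 58
Sxy = Σxy − (Σx)(Σy)/n = 1055.9 − 814.8 = 241.1
b = Sxy/Sxx = 241.1/58 = 4.156897
a = ȳ − b·x̄ = 22.633333 − 4.156897·6 = -2.308046
ŷ(10) = -2.308046 + 4.156897·10 = 39.260920
residual = y − ŷ = 37.9 − 39.260920 = -1.360920

-1.361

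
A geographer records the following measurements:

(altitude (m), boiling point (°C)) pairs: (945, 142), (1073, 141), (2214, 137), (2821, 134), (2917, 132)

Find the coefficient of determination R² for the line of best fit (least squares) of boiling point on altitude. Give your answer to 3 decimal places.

0.972

n = 5, Σx = 9970, Σy = 686, Σxy = 1351859, Σx² = 23413080, Σy² = 94194
Sxx = Σx² − (Σx)²/n = 23413080 − 19880180 = 3532900
Sxy = Σxy − (Σx)(Σy)/n = 1351859 − 1367884 = -16025
Syy = Σy² − (Σy)²/n = 94194 − 94119.2 = 74.8
R² = Sxy²/(Sxx·Syy) = (-16025)²/(3532900·74.8) = 0.971769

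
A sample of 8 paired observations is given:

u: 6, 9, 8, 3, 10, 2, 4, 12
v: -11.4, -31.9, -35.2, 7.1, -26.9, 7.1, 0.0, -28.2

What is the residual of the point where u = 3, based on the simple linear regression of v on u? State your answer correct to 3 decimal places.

n = 8, Σx = 54, Σy = -119.4, Σxy = -1209, Σx² = 454
Sxx = Σx² − (Σx)²/n = 454 − 364.5 = 89.5
Sxy = Σxy − (Σx)(Σy)/n = -1209 − (-805.95) = -403.05
b = Sxy/Sxx = -403.05/89.5 = -4.503352
a = ȳ − b·x̄ = -14.925 − (-4.503352)·6.75 = 15.472626
ŷ(3) = 15.472626 + (-4.503352)·3 = 1.962570
residual = y − ŷ = 7.1 − 1.962570 = 5.137430

5.137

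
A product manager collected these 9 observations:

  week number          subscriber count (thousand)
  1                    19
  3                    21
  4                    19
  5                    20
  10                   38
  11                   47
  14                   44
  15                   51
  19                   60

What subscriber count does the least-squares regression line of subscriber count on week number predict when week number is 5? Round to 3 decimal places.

25.135

n = 9, Σx = 82, Σy = 319, Σxy = 3676, Σx² = 1054
Sxx = Σx² − (Σx)²/n = 1054 − 747.111111 = 306.888889
Sxy = Σxy − (Σx)(Σy)/n = 3676 − 2906.444444 = 769.555556
b = Sxy/Sxx = 769.555556/306.888889 = 2.507603
a = ȳ − b·x̄ = 35.444444 − 2.507603·9.111111 = 12.597393
ŷ(5) = a + b·5 = 12.597393 + 2.507603·5 = 25.135409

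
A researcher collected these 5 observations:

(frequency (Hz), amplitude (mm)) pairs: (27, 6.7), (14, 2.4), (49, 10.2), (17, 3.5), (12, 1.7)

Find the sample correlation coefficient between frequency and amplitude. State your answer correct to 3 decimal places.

n = 5, Σx = 119, Σy = 24.5, Σxy = 794.2, Σx² = 3759, Σy² = 169.83
Sxx = Σx² − (Σx)²/n = 3759 − 2832.2 = 926.8
Sxy = Σxy − (Σx)(Σy)/n = 794.2 − 583.1 = 211.1
Syy = Σy² − (Σy)²/n = 169.83 − 120.05 = 49.78
r = Sxy/√(Sxx·Syy) = 211.1/√(46136.104) = 211.1/214.793166 = 0.982806

0.983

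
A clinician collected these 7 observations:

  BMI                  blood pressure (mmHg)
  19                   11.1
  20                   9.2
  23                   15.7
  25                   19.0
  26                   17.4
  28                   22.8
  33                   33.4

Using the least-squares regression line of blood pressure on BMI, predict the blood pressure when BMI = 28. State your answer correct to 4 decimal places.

n = 7, Σx = 174, Σy = 128.6, Σxy = 3424, Σx² = 4464
Sxx = Σx² − (Σx)²/n = 4464 − 4325.142857 = 138.857143
Sxy = Σxy − (Σx)(Σy)/n = 3424 − 3196.628571 = 227.371429
b = Sxy/Sxx = 227.371429/138.857143 = 1.637449
a = ȳ − b·x̄ = 18.371429 − 1.637449·24.857143 = -22.330864
ŷ(28) = a + b·28 = -22.330864 + 1.637449·28 = 23.517695

23.5177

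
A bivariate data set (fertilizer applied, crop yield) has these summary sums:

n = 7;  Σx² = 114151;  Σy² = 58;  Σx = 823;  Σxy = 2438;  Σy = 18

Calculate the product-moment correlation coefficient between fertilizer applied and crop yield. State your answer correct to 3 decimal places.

Sxx = Σx² − (Σx)²/n = 114151 − 96761.285714 = 17389.714286
Sxy = Σxy − (Σx)(Σy)/n = 2438 − 2116.285714 = 321.714286
Syy = Σy² − (Σy)²/n = 58 − 46.285714 = 11.714286
r = Sxy/√(Sxx·Syy) = 321.714286/√(203708.081633) = 321.714286/451.340317 = 0.712798

0.713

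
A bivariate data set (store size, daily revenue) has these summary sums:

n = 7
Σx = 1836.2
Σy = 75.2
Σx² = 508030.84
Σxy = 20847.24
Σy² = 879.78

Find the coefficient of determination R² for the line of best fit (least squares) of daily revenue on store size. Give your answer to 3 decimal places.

Sxx = Σx² − (Σx)²/n = 508030.84 − 481661.491429 = 26369.348571
Sxy = Σxy − (Σx)(Σy)/n = 20847.24 − 19726.034286 = 1121.205714
Syy = Σy² − (Σy)²/n = 879.78 − 807.862857 = 71.917143
R² = Sxy²/(Sxx·Syy) = (1121.205714)²/(26369.348571·71.917143) = 0.662886

0.663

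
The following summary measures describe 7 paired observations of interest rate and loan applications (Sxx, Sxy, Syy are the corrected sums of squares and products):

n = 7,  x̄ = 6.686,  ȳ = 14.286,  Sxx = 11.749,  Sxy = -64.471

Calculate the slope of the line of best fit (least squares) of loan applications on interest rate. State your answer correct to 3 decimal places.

-5.487

b = Sxy/Sxx = -64.471/11.749 = -5.487361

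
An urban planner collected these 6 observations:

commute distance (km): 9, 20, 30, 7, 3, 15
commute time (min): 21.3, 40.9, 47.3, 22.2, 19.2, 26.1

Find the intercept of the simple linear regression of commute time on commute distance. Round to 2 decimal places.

13.57

n = 6, Σx = 84, Σy = 177, Σxy = 3033.2, Σx² = 1664
Sxx = Σx² − (Σx)²/n = 1664 − 1176 = 488
Sxy = Σxy − (Σx)(Σy)/n = 3033.2 − 2478 = 555.2
b = Sxy/Sxx = 555.2/488 = 1.137705
a = ȳ − b·x̄ = 29.5 − 1.137705·14 = 13.572131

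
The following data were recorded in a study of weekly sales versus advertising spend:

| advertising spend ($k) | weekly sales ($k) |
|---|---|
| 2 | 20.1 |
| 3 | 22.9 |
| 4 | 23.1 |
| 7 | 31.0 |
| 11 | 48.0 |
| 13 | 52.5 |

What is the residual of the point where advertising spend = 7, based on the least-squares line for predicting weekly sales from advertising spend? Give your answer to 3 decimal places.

-2.958

n = 6, Σx = 40, Σy = 197.6, Σxy = 1628.8, Σx² = 368
Sxx = Σx² − (Σx)²/n = 368 − 266.666667 = 101.333333
Sxy = Σxy − (Σx)(Σy)/n = 1628.8 − 1317.333333 = 311.466667
b = Sxy/Sxx = 311.466667/101.333333 = 3.073684
a = ȳ − b·x̄ = 32.933333 − 3.073684·6.666667 = 12.442105
ŷ(7) = 12.442105 + 3.073684·7 = 33.957895
residual = y − ŷ = 31.0 − 33.957895 = -2.957895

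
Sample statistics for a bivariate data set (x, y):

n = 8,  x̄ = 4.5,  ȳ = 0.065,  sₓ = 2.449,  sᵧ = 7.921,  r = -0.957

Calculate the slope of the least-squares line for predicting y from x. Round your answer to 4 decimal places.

-3.0953

b = r · sᵧ/sₓ = -0.957 · 7.921/2.449 = -3.095303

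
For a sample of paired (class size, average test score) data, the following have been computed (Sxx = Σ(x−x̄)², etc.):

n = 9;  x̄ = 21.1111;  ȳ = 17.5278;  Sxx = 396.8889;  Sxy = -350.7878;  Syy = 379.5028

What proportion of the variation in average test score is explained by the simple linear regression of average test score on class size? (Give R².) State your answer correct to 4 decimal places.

0.8170

R² = Sxy²/(Sxx·Syy) = (-350.7878)²/(396.8889·379.5028) = 0.816968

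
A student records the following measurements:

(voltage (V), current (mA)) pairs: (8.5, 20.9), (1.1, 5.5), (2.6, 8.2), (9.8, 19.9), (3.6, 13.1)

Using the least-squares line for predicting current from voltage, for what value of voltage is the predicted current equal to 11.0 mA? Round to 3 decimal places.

n = 5, Σx = 25.6, Σy = 67.6, Σxy = 447.2, Σx² = 189.22
Sxx = Σx² − (Σx)²/n = 189.22 − 131.072 = 58.148
Sxy = Σxy − (Σx)(Σy)/n = 447.2 − 346.112 = 101.088
b = Sxy/Sxx = 101.088/58.148 = 1.738460
a = ȳ − b·x̄ = 13.52 − 1.738460·5.12 = 4.619082
Set a + b·x = 11.0: x = (11.0 − 4.619082) / 1.738460 = 3.670442

3.670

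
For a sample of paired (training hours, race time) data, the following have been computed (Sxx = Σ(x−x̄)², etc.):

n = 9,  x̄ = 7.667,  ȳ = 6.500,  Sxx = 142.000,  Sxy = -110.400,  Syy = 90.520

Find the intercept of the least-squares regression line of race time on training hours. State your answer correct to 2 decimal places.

b = Sxy/Sxx = -110.4/142 = -0.777465
a = ȳ − b·x̄ = 6.5 − (-0.777465)·7.667 = 12.460823

12.46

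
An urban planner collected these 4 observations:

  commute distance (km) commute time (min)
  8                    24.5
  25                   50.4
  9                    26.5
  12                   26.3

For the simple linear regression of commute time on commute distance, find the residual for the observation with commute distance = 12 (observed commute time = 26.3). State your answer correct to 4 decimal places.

n = 4, Σx = 54, Σy = 127.7, Σxy = 2010.1, Σx² = 914
Sxx = Σx² − (Σx)²/n = 914 − 729 = 185
Sxy = Σxy − (Σx)(Σy)/n = 2010.1 − 1723.95 = 286.15
b = Sxy/Sxx = 286.15/185 = 1.546757
a = ȳ − b·x̄ = 31.925 − 1.546757·13.5 = 11.043784
ŷ(12) = 11.043784 + 1.546757·12 = 29.604865
residual = y − ŷ = 26.3 − 29.604865 = -3.304865

-3.3049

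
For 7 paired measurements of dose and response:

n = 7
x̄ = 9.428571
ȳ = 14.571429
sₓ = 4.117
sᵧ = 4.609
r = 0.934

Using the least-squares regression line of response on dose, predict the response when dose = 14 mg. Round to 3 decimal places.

b = r · sᵧ/sₓ = 0.934 · 4.609/4.117 = 1.045617
a = ȳ − b·x̄ = 14.571429 − 1.045617·9.428571 = 4.712753
ŷ(14) = a + b·14 = 4.712753 + 1.045617·14 = 19.351394

19.351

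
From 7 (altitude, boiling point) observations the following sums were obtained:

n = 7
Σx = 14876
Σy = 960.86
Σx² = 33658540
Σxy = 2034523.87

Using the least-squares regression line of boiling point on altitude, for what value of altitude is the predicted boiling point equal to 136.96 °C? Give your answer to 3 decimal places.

Sxx = Σx² − (Σx)²/n = 33658540 − 31613625.142857 = 2044914.857143
Sxy = Σxy − (Σx)(Σy)/n = 2034523.87 − 2041964.765714 = -7440.895714
b = Sxy/Sxx = -7440.895714/2044914.857143 = -0.003639
a = ȳ − b·x̄ = 137.265714 − (-0.003639)·2125.142857 = 144.998538
Set a + b·x = 136.96: x = (136.96 − 144.998538) / (-0.003639) = 2209.159582

2209.160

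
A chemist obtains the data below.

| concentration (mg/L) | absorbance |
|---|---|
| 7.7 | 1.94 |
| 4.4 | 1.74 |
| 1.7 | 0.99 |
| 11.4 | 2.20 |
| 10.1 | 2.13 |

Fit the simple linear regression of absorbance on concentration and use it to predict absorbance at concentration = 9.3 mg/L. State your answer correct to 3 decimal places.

n = 5, Σx = 35.3, Σy = 9, Σxy = 70.87, Σx² = 313.51
Sxx = Σx² − (Σx)²/n = 313.51 − 249.218 = 64.292
Sxy = Σxy − (Σx)(Σy)/n = 70.87 − 63.54 = 7.33
b = Sxy/Sxx = 7.33/64.292 = 0.114011
a = ȳ − b·x̄ = 1.8 − 0.114011·7.06 = 0.995082
ŷ(9.3) = a + b·9.3 = 0.995082 + 0.114011·9.3 = 2.055385

2.055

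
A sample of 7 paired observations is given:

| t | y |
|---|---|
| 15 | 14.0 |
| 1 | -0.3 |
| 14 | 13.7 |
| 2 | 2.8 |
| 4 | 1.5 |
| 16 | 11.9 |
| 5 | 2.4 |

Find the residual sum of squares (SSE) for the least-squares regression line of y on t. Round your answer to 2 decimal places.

14.71

n = 7, Σx = 57, Σy = 46, Σxy = 615.5, Σx² = 723, Σy² = 541.24
Sxx = Σx² − (Σx)²/n = 723 − 464.142857 = 258.857143
Sxy = Σxy − (Σx)(Σy)/n = 615.5 − 374.571429 = 240.928571
Syy = Σy² − (Σy)²/n = 541.24 − 302.285714 = 238.954286
b = Sxy/Sxx = 240.928571/258.857143 = 0.930740
SSE = Syy − b·Sxy = 238.954286 − 0.930740·240.928571 = 14.712544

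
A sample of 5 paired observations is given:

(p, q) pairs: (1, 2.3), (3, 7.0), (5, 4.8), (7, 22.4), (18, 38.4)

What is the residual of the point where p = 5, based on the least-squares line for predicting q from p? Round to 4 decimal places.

n = 5, Σx = 34, Σy = 74.9, Σxy = 895.3, Σx² = 408
Sxx = Σx² − (Σx)²/n = 408 − 231.2 = 176.8
Sxy = Σxy − (Σx)(Σy)/n = 895.3 − 509.32 = 385.98
b = Sxy/Sxx = 385.98/176.8 = 2.183145
a = ȳ − b·x̄ = 14.98 − 2.183145·6.8 = 0.134615
ŷ(5) = 0.134615 + 2.183145·5 = 11.050339
residual = y − ŷ = 4.8 − 11.050339 = -6.250339

-6.2503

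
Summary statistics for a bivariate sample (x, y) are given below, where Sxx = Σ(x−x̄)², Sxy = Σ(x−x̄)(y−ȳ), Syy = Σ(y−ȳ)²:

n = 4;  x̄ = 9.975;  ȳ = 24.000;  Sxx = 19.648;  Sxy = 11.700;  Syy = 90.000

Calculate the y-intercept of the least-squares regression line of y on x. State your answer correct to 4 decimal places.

18.0601

b = Sxy/Sxx = 11.7/19.648 = 0.595480
a = ȳ − b·x̄ = 24 − 0.595480·9.975 = 18.060082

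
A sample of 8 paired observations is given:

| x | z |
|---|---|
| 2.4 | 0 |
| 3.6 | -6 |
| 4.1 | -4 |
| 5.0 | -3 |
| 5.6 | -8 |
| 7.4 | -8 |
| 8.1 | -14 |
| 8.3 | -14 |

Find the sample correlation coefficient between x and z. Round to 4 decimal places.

n = 8, Σx = 44.5, Σy = -57, Σxy = -386.6, Σx² = 281.15, Σy² = 581
Sxx = Σx² − (Σx)²/n = 281.15 − 247.53125 = 33.61875
Sxy = Σxy − (Σx)(Σy)/n = -386.6 − (-317.0625) = -69.5375
Syy = Σy² − (Σy)²/n = 581 − 406.125 = 174.875
r = Sxy/√(Sxx·Syy) = -69.5375/√(5879.078906) = -69.5375/76.675152 = -0.906910

-0.9069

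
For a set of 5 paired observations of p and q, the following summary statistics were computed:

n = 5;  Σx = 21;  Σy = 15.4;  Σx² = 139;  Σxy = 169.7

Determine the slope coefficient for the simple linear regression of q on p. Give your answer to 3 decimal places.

Sxx = Σx² − (Σx)²/n = 139 − 88.2 = 50.8
Sxy = Σxy − (Σx)(Σy)/n = 169.7 − 64.68 = 105.02
b = Sxy/Sxx = 105.02/50.8 = 2.067323

2.067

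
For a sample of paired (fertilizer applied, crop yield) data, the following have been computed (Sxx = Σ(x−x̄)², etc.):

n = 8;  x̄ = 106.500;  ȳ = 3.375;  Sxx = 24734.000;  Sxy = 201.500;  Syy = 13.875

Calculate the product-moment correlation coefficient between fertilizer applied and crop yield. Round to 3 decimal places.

r = Sxy/√(Sxx·Syy) = 201.5/√(343184.25) = 201.5/585.819298 = 0.343963

0.344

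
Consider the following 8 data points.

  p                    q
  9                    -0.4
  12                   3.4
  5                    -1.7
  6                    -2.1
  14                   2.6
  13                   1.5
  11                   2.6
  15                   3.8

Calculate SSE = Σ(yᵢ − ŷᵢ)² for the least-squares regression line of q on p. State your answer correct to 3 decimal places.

n = 8, Σx = 85, Σy = 9.7, Σxy = 157.6, Σx² = 997, Σy² = 49.23
Sxx = Σx² − (Σx)²/n = 997 − 903.125 = 93.875
Sxy = Σxy − (Σx)(Σy)/n = 157.6 − 103.0625 = 54.5375
Syy = Σy² − (Σy)²/n = 49.23 − 11.76125 = 37.46875
b = Sxy/Sxx = 54.5375/93.875 = 0.580959
SSE = Syy − b·Sxy = 37.46875 − 0.580959·54.5375 = 5.784714

5.785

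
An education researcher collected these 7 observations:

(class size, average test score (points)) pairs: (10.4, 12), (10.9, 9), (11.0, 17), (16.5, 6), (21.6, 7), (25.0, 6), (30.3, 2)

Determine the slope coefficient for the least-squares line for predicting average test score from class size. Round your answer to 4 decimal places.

n = 7, Σx = 125.7, Σy = 59, Σxy = 870.7, Σx² = 2629.87
Sxx = Σx² − (Σx)²/n = 2629.87 − 2257.212857 = 372.657143
Sxy = Σxy − (Σx)(Σy)/n = 870.7 − 1059.471429 = -188.771429
b = Sxy/Sxx = -188.771429/372.657143 = -0.506555

-0.5066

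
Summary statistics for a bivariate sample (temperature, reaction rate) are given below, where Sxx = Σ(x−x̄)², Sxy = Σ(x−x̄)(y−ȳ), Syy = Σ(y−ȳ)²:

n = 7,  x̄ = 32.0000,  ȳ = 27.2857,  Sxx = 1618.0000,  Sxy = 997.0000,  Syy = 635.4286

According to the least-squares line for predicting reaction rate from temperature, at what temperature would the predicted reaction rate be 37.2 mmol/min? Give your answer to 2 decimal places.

48.09

b = Sxy/Sxx = 997/1618 = 0.616193
a = ȳ − b·x̄ = 27.2857 − 0.616193·32 = 7.567529
Set a + b·x = 37.2: x = (37.2 − 7.567529) / 0.616193 = 48.089606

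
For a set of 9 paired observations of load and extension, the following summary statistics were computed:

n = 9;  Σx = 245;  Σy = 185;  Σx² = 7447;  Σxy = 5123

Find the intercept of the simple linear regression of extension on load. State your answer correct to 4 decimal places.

17.5136

Sxx = Σx² − (Σx)²/n = 7447 − 6669.444444 = 777.555556
Sxy = Σxy − (Σx)(Σy)/n = 5123 − 5036.111111 = 86.888889
b = Sxy/Sxx = 86.888889/777.555556 = 0.111746
a = ȳ − b·x̄ = 20.555556 − 0.111746·27.222222 = 17.513575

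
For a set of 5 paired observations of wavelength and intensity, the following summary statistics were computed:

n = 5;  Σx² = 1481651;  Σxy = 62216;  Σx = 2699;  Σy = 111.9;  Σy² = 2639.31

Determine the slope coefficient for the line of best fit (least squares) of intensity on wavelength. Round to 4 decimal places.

Sxx = Σx² − (Σx)²/n = 1481651 − 1456920.2 = 24730.8
Sxy = Σxy − (Σx)(Σy)/n = 62216 − 60403.62 = 1812.38
b = Sxy/Sxx = 1812.38/24730.8 = 0.073284

0.0733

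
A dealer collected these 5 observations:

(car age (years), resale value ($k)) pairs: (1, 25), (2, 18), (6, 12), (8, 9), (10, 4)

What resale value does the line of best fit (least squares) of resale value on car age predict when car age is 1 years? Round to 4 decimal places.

n = 5, Σx = 27, Σy = 68, Σxy = 245, Σx² = 205
Sxx = Σx² − (Σx)²/n = 205 − 145.8 = 59.2
Sxy = Σxy − (Σx)(Σy)/n = 245 − 367.2 = -122.2
b = Sxy/Sxx = -122.2/59.2 = -2.064189
a = ȳ − b·x̄ = 13.6 − (-2.064189)·5.4 = 24.746622
ŷ(1) = a + b·1 = 24.746622 + (-2.064189)·1 = 22.682432

22.6824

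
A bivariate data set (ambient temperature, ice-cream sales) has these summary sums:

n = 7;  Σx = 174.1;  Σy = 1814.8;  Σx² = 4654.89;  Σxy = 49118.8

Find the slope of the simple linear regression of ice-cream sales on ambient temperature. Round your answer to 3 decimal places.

Sxx = Σx² − (Σx)²/n = 4654.89 − 4330.115714 = 324.774286
Sxy = Σxy − (Σx)(Σy)/n = 49118.8 − 45136.668571 = 3982.131429
b = Sxy/Sxx = 3982.131429/324.774286 = 12.261228

12.261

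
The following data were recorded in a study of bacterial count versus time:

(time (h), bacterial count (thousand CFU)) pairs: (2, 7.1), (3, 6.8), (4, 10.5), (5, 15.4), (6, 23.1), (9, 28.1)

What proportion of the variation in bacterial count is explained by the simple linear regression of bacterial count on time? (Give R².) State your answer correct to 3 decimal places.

n = 6, Σx = 29, Σy = 91, Σxy = 545.1, Σx² = 171, Σy² = 1767.28
Sxx = Σx² − (Σx)²/n = 171 − 140.166667 = 30.833333
Sxy = Σxy − (Σx)(Σy)/n = 545.1 − 439.833333 = 105.266667
Syy = Σy² − (Σy)²/n = 1767.28 − 1380.166667 = 387.113333
R² = Sxy²/(Sxx·Syy) = (105.266667)²/(30.833333·387.113333) = 0.928374

0.928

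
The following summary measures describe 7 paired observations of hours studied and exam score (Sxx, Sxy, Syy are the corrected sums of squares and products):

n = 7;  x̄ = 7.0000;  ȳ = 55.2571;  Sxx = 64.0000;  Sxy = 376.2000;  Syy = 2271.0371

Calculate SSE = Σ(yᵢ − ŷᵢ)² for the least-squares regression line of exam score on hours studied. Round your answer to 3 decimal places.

b = Sxy/Sxx = 376.2/64 = 5.878125
SSE = Syy − b·Sxy = 2271.0371 − 5.878125·376.2 = 59.686475

59.686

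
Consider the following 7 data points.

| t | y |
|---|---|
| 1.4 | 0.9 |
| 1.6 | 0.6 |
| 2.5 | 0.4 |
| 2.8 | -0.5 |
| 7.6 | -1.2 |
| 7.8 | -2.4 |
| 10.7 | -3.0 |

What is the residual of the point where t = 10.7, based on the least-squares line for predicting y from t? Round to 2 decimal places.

0.02

n = 7, Σx = 34.4, Σy = -5.2, Σxy = -58.12, Σx² = 251.7
Sxx = Σx² − (Σx)²/n = 251.7 − 169.051429 = 82.648571
Sxy = Σxy − (Σx)(Σy)/n = -58.12 − (-25.554286) = -32.565714
b = Sxy/Sxx = -32.565714/82.648571 = -0.394026
a = ȳ − b·x̄ = -0.742857 − (-0.394026)·4.914286 = 1.193501
ŷ(10.7) = 1.193501 + (-0.394026)·10.7 = -3.022581
residual = y − ŷ = -3.0 − (-3.022581) = 0.022581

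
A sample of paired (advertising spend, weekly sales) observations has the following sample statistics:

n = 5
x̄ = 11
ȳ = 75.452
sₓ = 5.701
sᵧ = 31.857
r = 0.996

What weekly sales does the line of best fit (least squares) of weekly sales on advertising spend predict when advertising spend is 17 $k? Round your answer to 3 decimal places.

b = r · sᵧ/sₓ = 0.996 · 31.857/5.701 = 5.565615
a = ȳ − b·x̄ = 75.452 − 5.565615·11 = 14.230233
ŷ(17) = a + b·17 = 14.230233 + 5.565615·17 = 108.845691

108.846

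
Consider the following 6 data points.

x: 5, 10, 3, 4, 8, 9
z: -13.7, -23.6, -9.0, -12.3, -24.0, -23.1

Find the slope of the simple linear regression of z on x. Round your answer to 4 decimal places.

-2.2542

n = 6, Σx = 39, Σy = -105.7, Σxy = -780.6, Σx² = 295
Sxx = Σx² − (Σx)²/n = 295 − 253.5 = 41.5
Sxy = Σxy − (Σx)(Σy)/n = -780.6 − (-687.05) = -93.55
b = Sxy/Sxx = -93.55/41.5 = -2.254217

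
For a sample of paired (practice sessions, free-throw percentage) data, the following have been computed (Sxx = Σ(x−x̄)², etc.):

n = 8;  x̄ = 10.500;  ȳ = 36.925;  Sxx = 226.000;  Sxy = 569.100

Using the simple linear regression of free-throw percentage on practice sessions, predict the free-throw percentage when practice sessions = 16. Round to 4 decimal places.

50.7748

b = Sxy/Sxx = 569.1/226 = 2.518142
a = ȳ − b·x̄ = 36.925 − 2.518142·10.5 = 10.484513
ŷ(16) = a + b·16 = 10.484513 + 2.518142·16 = 50.774779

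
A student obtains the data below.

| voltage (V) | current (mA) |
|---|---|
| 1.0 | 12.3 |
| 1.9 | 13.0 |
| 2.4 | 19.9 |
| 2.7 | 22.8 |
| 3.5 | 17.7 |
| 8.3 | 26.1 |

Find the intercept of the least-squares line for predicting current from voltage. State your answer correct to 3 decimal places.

13.114

n = 6, Σx = 19.8, Σy = 111.8, Σxy = 424.9, Σx² = 98.8
Sxx = Σx² − (Σx)²/n = 98.8 − 65.34 = 33.46
Sxy = Σxy − (Σx)(Σy)/n = 424.9 − 368.94 = 55.96
b = Sxy/Sxx = 55.96/33.46 = 1.672445
a = ȳ − b·x̄ = 18.633333 − 1.672445·3.3 = 13.114266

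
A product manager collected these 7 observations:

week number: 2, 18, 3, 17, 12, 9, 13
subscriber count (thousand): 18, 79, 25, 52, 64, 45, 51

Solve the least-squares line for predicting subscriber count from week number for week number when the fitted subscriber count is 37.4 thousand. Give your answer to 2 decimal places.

7.18

n = 7, Σx = 74, Σy = 334, Σxy = 4253, Σx² = 1020
Sxx = Σx² − (Σx)²/n = 1020 − 782.285714 = 237.714286
Sxy = Σxy − (Σx)(Σy)/n = 4253 − 3530.857143 = 722.142857
b = Sxy/Sxx = 722.142857/237.714286 = 3.037861
a = ȳ − b·x̄ = 47.714286 − 3.037861·10.571429 = 15.599760
Set a + b·x = 37.4: x = (37.4 − 15.599760) / 3.037861 = 7.176182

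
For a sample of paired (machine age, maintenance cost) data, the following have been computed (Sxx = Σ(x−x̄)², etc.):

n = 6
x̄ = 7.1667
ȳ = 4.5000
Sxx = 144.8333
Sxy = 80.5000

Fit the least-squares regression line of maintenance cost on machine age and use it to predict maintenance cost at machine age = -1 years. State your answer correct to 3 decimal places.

b = Sxy/Sxx = 80.5/144.8333 = 0.555811
a = ȳ − b·x̄ = 4.5 − 0.555811·7.1667 = 0.516666
ŷ(-1) = a + b·-1 = 0.516666 + 0.555811·(-1) = -0.039145

-0.039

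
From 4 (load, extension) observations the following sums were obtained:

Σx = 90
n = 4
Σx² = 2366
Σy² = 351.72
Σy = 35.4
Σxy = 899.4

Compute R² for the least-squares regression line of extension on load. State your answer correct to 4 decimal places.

0.8080

Sxx = Σx² − (Σx)²/n = 2366 − 2025 = 341
Sxy = Σxy − (Σx)(Σy)/n = 899.4 − 796.5 = 102.9
Syy = Σy² − (Σy)²/n = 351.72 − 313.29 = 38.43
R² = Sxy²/(Sxx·Syy) = (102.9)²/(341·38.43) = 0.807990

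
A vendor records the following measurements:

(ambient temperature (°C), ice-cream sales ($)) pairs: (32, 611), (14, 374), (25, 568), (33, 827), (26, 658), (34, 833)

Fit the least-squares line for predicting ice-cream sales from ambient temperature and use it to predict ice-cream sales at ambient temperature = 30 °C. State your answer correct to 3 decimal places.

700.712

n = 6, Σx = 164, Σy = 3871, Σxy = 111709, Σx² = 4766
Sxx = Σx² − (Σx)²/n = 4766 − 4482.666667 = 283.333333
Sxy = Σxy − (Σx)(Σy)/n = 111709 − 105807.333333 = 5901.666667
b = Sxy/Sxx = 5901.666667/283.333333 = 20.829412
a = ȳ − b·x̄ = 645.166667 − 20.829412·27.333333 = 75.829412
ŷ(30) = a + b·30 = 75.829412 + 20.829412·30 = 700.711765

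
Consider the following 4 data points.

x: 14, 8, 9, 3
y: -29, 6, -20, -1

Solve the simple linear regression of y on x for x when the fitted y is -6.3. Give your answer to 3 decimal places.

6.783

n = 4, Σx = 34, Σy = -44, Σxy = -541, Σx² = 350
Sxx = Σx² − (Σx)²/n = 350 − 289 = 61
Sxy = Σxy − (Σx)(Σy)/n = -541 − (-374) = -167
b = Sxy/Sxx = -167/61 = -2.737705
a = ȳ − b·x̄ = -11 − (-2.737705)·8.5 = 12.270492
Set a + b·x = -6.3: x = (-6.3 − 12.270492) / (-2.737705) = 6.783234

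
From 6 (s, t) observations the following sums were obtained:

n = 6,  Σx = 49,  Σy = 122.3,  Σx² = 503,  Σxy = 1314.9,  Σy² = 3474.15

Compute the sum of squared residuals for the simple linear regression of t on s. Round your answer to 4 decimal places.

Sxx = Σx² − (Σx)²/n = 503 − 400.166667 = 102.833333
Sxy = Σxy − (Σx)(Σy)/n = 1314.9 − 998.783333 = 316.116667
Syy = Σy² − (Σy)²/n = 3474.15 − 2492.881667 = 981.268333
b = Sxy/Sxx = 316.116667/102.833333 = 3.074068
SSE = Syy − b·Sxy = 981.268333 − 3.074068·316.116667 = 9.504182

9.5042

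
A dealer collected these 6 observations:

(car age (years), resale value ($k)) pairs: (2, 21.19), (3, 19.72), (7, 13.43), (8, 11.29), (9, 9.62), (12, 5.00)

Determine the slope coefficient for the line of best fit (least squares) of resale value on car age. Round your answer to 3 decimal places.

n = 6, Σx = 41, Σy = 80.25, Σxy = 432.45, Σx² = 351
Sxx = Σx² − (Σx)²/n = 351 − 280.166667 = 70.833333
Sxy = Σxy − (Σx)(Σy)/n = 432.45 − 548.375 = -115.925
b = Sxy/Sxx = -115.925/70.833333 = -1.636588

-1.637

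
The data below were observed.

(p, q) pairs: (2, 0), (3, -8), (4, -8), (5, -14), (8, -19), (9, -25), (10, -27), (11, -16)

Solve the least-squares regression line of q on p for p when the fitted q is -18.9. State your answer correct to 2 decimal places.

n = 8, Σx = 52, Σy = -117, Σxy = -949, Σx² = 420
Sxx = Σx² − (Σx)²/n = 420 − 338 = 82
Sxy = Σxy − (Σx)(Σy)/n = -949 − (-760.5) = -188.5
b = Sxy/Sxx = -188.5/82 = -2.298780
a = ȳ − b·x̄ = -14.625 − (-2.298780)·6.5 = 0.317073
Set a + b·x = -18.9: x = (-18.9 − 0.317073) / (-2.298780) = 8.359682

8.36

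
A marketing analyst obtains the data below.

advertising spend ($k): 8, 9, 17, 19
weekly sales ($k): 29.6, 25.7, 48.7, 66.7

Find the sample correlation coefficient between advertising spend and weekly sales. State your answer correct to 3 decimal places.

n = 4, Σx = 53, Σy = 170.7, Σxy = 2563.3, Σx² = 795, Σy² = 8357.23
Sxx = Σx² − (Σx)²/n = 795 − 702.25 = 92.75
Sxy = Σxy − (Σx)(Σy)/n = 2563.3 − 2261.775 = 301.525
Syy = Σy² − (Σy)²/n = 8357.23 − 7284.6225 = 1072.6075
r = Sxy/√(Sxx·Syy) = 301.525/√(99484.345625) = 301.525/315.411391 = 0.955974

0.956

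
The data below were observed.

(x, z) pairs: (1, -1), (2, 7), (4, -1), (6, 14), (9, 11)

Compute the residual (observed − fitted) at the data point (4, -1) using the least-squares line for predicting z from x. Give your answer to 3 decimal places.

-6.417

n = 5, Σx = 22, Σy = 30, Σxy = 192, Σx² = 138
Sxx = Σx² − (Σx)²/n = 138 − 96.8 = 41.2
Sxy = Σxy − (Σx)(Σy)/n = 192 − 132 = 60
b = Sxy/Sxx = 60/41.2 = 1.456311
a = ȳ − b·x̄ = 6 − 1.456311·4.4 = -0.407767
ŷ(4) = -0.407767 + 1.456311·4 = 5.417476
residual = y − ŷ = -1 − 5.417476 = -6.417476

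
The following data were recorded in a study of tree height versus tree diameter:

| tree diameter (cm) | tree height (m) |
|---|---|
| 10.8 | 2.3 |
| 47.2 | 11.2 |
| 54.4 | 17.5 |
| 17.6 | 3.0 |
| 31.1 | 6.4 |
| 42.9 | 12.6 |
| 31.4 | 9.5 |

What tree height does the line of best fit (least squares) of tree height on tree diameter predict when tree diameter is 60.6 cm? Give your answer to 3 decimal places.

17.871

n = 7, Σx = 235.4, Σy = 62.5, Σxy = 2596.16, Σx² = 9407.18
Sxx = Σx² − (Σx)²/n = 9407.18 − 7916.165714 = 1491.014286
Sxy = Σxy − (Σx)(Σy)/n = 2596.16 − 2101.785714 = 494.374286
b = Sxy/Sxx = 494.374286/1491.014286 = 0.331569
a = ȳ − b·x̄ = 8.928571 − 0.331569·33.628571 = -2.221624
ŷ(60.6) = a + b·60.6 = -2.221624 + 0.331569·60.6 = 17.871464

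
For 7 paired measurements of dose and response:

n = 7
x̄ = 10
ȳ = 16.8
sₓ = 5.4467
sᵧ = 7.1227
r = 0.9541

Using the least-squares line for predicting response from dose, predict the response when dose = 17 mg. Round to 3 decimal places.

b = r · sᵧ/sₓ = 0.9541 · 7.1227/5.4467 = 1.247685
a = ȳ − b·x̄ = 16.8 − 1.247685·10 = 4.323146
ŷ(17) = a + b·17 = 4.323146 + 1.247685·17 = 25.533798

25.534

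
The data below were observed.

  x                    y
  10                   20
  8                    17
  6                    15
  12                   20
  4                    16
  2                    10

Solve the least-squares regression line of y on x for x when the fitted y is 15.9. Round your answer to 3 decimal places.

n = 6, Σx = 42, Σy = 98, Σxy = 750, Σx² = 364
Sxx = Σx² − (Σx)²/n = 364 − 294 = 70
Sxy = Σxy − (Σx)(Σy)/n = 750 − 686 = 64
b = Sxy/Sxx = 64/70 = 0.914286
a = ȳ − b·x̄ = 16.333333 − 0.914286·7 = 9.933333
Set a + b·x = 15.9: x = (15.9 − 9.933333) / 0.914286 = 6.526042

6.526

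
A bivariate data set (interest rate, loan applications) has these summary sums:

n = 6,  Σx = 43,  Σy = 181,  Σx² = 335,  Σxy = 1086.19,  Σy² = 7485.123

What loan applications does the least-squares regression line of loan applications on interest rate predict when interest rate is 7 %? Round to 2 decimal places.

Sxx = Σx² − (Σx)²/n = 335 − 308.166667 = 26.833333
Sxy = Σxy − (Σx)(Σy)/n = 1086.19 − 1297.166667 = -210.976667
b = Sxy/Sxx = -210.976667/26.833333 = -7.862484
a = ȳ − b·x̄ = 30.166667 − (-7.862484)·7.166667 = 86.514472
ŷ(7) = a + b·7 = 86.514472 + (-7.862484)·7 = 31.477081

31.48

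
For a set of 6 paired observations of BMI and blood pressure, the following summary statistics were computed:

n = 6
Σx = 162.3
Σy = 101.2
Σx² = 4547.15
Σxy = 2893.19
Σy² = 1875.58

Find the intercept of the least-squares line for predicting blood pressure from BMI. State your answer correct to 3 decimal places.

-9.976

Sxx = Σx² − (Σx)²/n = 4547.15 − 4390.215 = 156.935
Sxy = Σxy − (Σx)(Σy)/n = 2893.19 − 2737.46 = 155.73
b = Sxy/Sxx = 155.73/156.935 = 0.992322
a = ȳ − b·x̄ = 16.866667 − 0.992322·27.05 = -9.975634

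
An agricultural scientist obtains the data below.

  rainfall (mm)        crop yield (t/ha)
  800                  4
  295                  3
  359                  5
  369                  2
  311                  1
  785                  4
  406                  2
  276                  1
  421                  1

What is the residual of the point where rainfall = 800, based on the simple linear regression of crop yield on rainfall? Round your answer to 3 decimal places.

n = 9, Σx = 4022, Σy = 23, Σxy = 11578, Σx² = 2123266
Sxx = Σx² − (Σx)²/n = 2123266 − 1797387.111111 = 325878.888889
Sxy = Σxy − (Σx)(Σy)/n = 11578 − 10278.444444 = 1299.555556
b = Sxy/Sxx = 1299.555556/325878.888889 = 0.003988
a = ȳ − b·x̄ = 2.555556 − 0.003988·446.888889 = 0.773430
ŷ(800) = 0.773430 + 0.003988·800 = 3.963709
residual = y − ŷ = 4 − 3.963709 = 0.036291

0.036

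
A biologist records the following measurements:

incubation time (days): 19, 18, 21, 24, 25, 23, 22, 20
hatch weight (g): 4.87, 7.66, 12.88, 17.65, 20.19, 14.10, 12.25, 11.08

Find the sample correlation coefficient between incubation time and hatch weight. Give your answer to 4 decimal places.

0.9414

n = 8, Σx = 172, Σy = 100.68, Σxy = 2244.64, Σx² = 3740, Σy² = 1439.0844
Sxx = Σx² − (Σx)²/n = 3740 − 3698 = 42
Sxy = Σxy − (Σx)(Σy)/n = 2244.64 − 2164.62 = 80.02
Syy = Σy² − (Σy)²/n = 1439.0844 − 1267.0578 = 172.0266
r = Sxy/√(Sxx·Syy) = 80.02/√(7225.1172) = 80.02/85.000689 = 0.941404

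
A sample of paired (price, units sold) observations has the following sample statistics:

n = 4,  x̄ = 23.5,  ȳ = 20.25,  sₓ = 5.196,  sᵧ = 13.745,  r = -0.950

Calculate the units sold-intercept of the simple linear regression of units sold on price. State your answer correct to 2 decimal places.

79.31

b = r · sᵧ/sₓ = -0.95 · 13.745/5.196 = -2.513039
a = ȳ − b·x̄ = 20.25 − (-2.513039)·23.5 = 79.306414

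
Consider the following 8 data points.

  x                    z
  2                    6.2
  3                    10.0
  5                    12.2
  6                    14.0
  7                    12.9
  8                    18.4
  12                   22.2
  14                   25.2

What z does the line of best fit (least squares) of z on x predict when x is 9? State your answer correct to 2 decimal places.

17.95

n = 8, Σx = 57, Σy = 121.1, Σxy = 1044.1, Σx² = 527
Sxx = Σx² − (Σx)²/n = 527 − 406.125 = 120.875
Sxy = Σxy − (Σx)(Σy)/n = 1044.1 − 862.8375 = 181.2625
b = Sxy/Sxx = 181.2625/120.875 = 1.499586
a = ȳ − b·x̄ = 15.1375 − 1.499586·7.125 = 4.452947
ŷ(9) = a + b·9 = 4.452947 + 1.499586·9 = 17.949224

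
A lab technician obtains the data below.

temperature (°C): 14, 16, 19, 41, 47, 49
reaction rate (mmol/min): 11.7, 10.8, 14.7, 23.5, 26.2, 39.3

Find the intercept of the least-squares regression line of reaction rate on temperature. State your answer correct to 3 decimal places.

1.935

n = 6, Σx = 186, Σy = 126.2, Σxy = 4736.5, Σx² = 7104
Sxx = Σx² − (Σx)²/n = 7104 − 5766 = 1338
Sxy = Σxy − (Σx)(Σy)/n = 4736.5 − 3912.2 = 824.3
b = Sxy/Sxx = 824.3/1338 = 0.616069
a = ȳ − b·x̄ = 21.033333 − 0.616069·31 = 1.935202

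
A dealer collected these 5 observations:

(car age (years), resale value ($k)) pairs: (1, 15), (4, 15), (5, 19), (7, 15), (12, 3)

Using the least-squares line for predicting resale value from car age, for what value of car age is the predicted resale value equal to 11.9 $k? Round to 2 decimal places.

7.09

n = 5, Σx = 29, Σy = 67, Σxy = 311, Σx² = 235
Sxx = Σx² − (Σx)²/n = 235 − 168.2 = 66.8
Sxy = Σxy − (Σx)(Σy)/n = 311 − 388.6 = -77.6
b = Sxy/Sxx = -77.6/66.8 = -1.161677
a = ȳ − b·x̄ = 13.4 − (-1.161677)·5.8 = 20.137725
Set a + b·x = 11.9: x = (11.9 − 20.137725) / (-1.161677) = 7.091237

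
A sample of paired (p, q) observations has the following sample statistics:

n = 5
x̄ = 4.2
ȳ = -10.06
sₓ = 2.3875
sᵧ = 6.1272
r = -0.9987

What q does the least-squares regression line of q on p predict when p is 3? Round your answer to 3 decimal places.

b = r · sᵧ/sₓ = -0.9987 · 6.1272/2.3875 = -2.563030
a = ȳ − b·x̄ = -10.06 − (-2.563030)·4.2 = 0.704727
ŷ(3) = a + b·3 = 0.704727 + (-2.563030)·3 = -6.984364

-6.984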